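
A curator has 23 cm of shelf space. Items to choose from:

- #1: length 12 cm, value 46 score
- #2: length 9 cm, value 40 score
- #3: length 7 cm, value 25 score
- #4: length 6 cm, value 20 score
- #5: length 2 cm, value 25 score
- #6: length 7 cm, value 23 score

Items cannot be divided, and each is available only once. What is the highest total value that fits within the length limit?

Check high-value combinations within 23 cm:
- #1+#2+#5: length 12+9+2=23, value 46+40+25=111
- #1+#3+#5: length 12+7+2=21, value 46+25+25=96
- #1+#5+#6: length 12+2+7=21, value 46+25+23=94
- #3+#4+#5+#6: length 7+6+2+7=22, value 25+20+25+23=93
- #1+#4+#5: length 12+6+2=20, value 46+20+25=91
Best: 111 score.

111 score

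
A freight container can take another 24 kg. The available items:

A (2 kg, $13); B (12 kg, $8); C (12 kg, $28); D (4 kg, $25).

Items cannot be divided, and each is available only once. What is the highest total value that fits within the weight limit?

Check high-value combinations within 24 kg:
- A+C+D: weight 2+12+4=18, value 13+28+25=66
- C+D: weight 12+4=16, value 28+25=53
- A+B+D: weight 2+12+4=18, value 13+8+25=46
Best: $66.

$66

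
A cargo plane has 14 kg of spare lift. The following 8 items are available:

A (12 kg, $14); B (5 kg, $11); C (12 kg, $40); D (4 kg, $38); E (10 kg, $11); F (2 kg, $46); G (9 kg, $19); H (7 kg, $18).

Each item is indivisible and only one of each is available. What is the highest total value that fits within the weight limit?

Check high-value combinations within 14 kg:
- D+F+H: weight 4+2+7=13, value 38+46+18=102
- B+D+F: weight 5+4+2=11, value 11+38+46=95
- C+F: weight 12+2=14, value 40+46=86
Best: $102.

$102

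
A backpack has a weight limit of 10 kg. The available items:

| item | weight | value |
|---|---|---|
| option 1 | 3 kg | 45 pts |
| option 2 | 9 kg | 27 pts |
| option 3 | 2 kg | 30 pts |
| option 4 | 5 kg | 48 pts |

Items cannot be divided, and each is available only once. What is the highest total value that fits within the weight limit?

123 pts

Check high-value combinations within 10 kg:
- option 1+option 3+option 4: weight 3+2+5=10, value 45+30+48=123
- option 1+option 4: weight 3+5=8, value 45+48=93
- option 3+option 4: weight 2+5=7, value 30+48=78
- option 1+option 3: weight 3+2=5, value 45+30=75
Best: 123 pts.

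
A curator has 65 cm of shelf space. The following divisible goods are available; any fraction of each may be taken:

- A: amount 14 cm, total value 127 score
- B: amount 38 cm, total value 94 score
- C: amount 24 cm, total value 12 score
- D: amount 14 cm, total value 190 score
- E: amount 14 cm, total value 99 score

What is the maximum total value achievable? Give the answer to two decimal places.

472.89

Take in order of value per unit:
- D (190/14 per unit): all 14 → value 190, running total 190.00
- A (127/14 per unit): all 14 → value 127, running total 317.00
- E (99/14 per unit): all 14 → value 99, running total 416.00
- B (94/38 per unit): 23 of 38 → value 23×94/38 = 56.8947, running total 472.89
Total 472.89.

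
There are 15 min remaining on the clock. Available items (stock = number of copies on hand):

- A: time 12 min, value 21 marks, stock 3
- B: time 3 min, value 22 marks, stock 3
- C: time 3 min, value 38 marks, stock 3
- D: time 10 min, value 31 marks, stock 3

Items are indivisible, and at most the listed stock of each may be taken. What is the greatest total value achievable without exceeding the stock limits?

Best selections within time 15 and stock limits:
- 2×B + 3×C: time 15, value 158
- 3×B + 2×C: time 15, value 142
- 1×B + 3×C: time 12, value 136
- 2×B + 2×C: time 12, value 120
Best: 158 marks.

158 marks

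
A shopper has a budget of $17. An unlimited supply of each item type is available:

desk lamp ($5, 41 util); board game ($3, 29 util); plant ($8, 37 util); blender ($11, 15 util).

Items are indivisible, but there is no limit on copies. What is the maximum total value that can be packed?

Best value-per-unit is board game at 29/3; filling with it alone gives 5×29 = 145.
Optimal mix: 1×desk lamp + 4×board game → cost 17, value 157.

157 util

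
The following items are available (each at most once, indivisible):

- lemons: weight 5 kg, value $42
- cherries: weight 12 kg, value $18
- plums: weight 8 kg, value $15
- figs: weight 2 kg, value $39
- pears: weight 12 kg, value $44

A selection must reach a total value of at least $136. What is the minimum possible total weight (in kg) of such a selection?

Subsets with value ≥ 136, sorted by total weight:
- lemons+plums+figs+pears: weight 27, value 140
- lemons+cherries+figs+pears: weight 31, value 143
- lemons+cherries+plums+figs+pears: weight 39, value 158
Minimum weight: 27 kg.

27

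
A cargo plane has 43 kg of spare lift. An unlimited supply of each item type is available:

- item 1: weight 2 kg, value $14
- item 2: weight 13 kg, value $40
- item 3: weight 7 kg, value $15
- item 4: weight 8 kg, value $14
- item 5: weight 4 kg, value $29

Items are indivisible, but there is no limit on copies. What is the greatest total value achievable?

Best value-per-unit is item 5 at 29/4; filling with it alone gives 10×29 = 290.
Optimal mix: 1×item 1 + 10×item 5 → weight 42, value 304.

$304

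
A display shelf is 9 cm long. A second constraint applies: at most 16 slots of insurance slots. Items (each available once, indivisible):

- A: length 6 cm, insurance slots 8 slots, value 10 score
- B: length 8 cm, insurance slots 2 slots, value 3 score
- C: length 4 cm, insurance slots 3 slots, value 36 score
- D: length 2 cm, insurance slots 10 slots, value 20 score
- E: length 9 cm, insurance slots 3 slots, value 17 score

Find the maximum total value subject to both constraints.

Feasible sets respecting both limits:
- C+D: length 6, insurance slots 13, value 56
- C: length 4, insurance slots 3, value 36
- D: length 2, insurance slots 10, value 20
- E: length 9, insurance slots 3, value 17
Best: 56 score.

56 score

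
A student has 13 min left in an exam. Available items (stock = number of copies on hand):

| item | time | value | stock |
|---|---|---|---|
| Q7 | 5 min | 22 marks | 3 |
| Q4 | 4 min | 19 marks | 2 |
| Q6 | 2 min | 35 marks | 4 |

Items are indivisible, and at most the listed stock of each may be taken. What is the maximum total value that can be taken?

162 marks

Top feasible selections:
- 1×Q7 + 4×Q6: time 13, value 162
- 1×Q4 + 4×Q6: time 12, value 159
Best: 162 marks.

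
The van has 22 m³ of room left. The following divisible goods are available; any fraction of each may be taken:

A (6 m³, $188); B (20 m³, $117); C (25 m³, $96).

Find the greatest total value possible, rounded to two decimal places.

Take in order of value per unit:
- A (188/6 per unit): all 6 → value 188, running total 188.00
- B (117/20 per unit): 16 of 20 → value 16×117/20 = 93.6000, running total 281.60
Total 281.60.

281.60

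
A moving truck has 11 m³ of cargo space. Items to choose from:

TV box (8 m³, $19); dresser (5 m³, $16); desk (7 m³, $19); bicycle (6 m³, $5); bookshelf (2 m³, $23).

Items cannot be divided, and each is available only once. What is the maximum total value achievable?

$42

Check high-value combinations within 11 m³:
- desk+bookshelf: volume 7+2=9, value 19+23=42
- TV box+bookshelf: volume 8+2=10, value 19+23=42
- dresser+bookshelf: volume 5+2=7, value 16+23=39
- bicycle+bookshelf: volume 6+2=8, value 5+23=28
Best: $42.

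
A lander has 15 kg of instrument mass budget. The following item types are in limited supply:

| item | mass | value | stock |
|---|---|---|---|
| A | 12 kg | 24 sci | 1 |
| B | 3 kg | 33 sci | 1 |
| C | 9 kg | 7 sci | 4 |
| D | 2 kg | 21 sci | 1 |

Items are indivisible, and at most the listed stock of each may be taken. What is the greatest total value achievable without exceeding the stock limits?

Top feasible selections:
- 1×B + 1×C + 1×D: mass 14, value 61
- 1×A + 1×B: mass 15, value 57
- 1×B + 1×D: mass 5, value 54
- 1×A + 1×D: mass 14, value 45
Best: 61 sci.

61 sci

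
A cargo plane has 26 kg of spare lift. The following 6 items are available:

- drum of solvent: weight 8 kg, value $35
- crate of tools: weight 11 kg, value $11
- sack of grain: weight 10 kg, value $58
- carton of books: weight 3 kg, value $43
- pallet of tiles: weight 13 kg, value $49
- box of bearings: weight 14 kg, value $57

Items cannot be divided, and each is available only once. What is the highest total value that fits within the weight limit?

$150

Check high-value combinations within 26 kg:
- sack of grain+carton of books+pallet of tiles: weight 10+3+13=26, value 58+43+49=150
- drum of solvent+sack of grain+carton of books: weight 8+10+3=21, value 35+58+43=136
- drum of solvent+carton of books+box of bearings: weight 8+3+14=25, value 35+43+57=135
- drum of solvent+carton of books+pallet of tiles: weight 8+3+13=24, value 35+43+49=127
Best: $150.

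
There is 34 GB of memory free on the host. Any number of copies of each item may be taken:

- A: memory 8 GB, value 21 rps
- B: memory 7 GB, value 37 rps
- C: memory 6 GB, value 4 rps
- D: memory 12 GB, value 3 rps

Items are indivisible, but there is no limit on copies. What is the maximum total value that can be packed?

Best value-per-unit is B at 37/7; filling with it alone gives 4×37 = 148.
Optimal mix: 4×B + 1×C → memory 34, value 152.

152 rps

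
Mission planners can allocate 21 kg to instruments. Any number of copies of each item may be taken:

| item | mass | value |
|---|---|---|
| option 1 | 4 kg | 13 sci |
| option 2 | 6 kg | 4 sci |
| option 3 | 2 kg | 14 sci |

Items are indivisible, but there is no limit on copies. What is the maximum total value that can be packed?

Best value-per-unit is option 3 at 14/2, and filling with it alone uses mass 10×2=20. No mix of the others beats 10×14 = 140.

140 sci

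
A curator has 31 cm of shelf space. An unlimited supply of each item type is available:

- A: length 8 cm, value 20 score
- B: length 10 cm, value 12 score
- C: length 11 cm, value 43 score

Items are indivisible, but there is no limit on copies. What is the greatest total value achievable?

106 score

Best value-per-unit is C at 43/11; filling with it alone gives 2×43 = 86.
Optimal mix: 1×A + 2×C → length 30, value 106.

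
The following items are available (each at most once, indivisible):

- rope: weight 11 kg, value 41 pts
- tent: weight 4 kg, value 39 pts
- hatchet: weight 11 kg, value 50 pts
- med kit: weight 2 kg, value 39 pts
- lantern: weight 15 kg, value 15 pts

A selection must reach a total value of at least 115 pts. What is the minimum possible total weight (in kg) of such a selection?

Subsets with value ≥ 115, sorted by total weight:
- tent+hatchet+med kit: weight 17, value 128
- rope+tent+med kit: weight 17, value 119
- rope+hatchet+med kit: weight 24, value 130
- rope+tent+hatchet: weight 26, value 130
Minimum weight: 17 kg.

17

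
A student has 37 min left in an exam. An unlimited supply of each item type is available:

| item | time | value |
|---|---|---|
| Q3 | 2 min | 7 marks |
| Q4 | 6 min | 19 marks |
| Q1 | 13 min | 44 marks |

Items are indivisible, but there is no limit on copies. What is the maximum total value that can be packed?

Best value-per-unit is Q3 at 7/2; filling with it alone gives 18×7 = 126.
Optimal mix: 12×Q3 + 1×Q1 → time 37, value 128.

128 marks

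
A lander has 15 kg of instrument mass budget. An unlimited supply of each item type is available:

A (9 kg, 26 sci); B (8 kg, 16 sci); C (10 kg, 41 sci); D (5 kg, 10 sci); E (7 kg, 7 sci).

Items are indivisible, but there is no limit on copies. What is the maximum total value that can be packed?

51 sci

Best value-per-unit is C at 41/10; filling with it alone gives 1×41 = 41.
Optimal mix: 1×C + 1×D → mass 15, value 51.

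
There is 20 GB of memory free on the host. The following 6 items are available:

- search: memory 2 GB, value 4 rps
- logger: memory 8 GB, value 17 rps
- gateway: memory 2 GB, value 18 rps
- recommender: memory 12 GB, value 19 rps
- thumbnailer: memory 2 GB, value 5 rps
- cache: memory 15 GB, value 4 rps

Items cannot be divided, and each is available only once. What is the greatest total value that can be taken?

Check high-value combinations within 20 GB:
- search+gateway+recommender+thumbnailer: memory 2+2+12+2=18, value 4+18+19+5=46
- search+logger+gateway+thumbnailer: memory 2+8+2+2=14, value 4+17+18+5=44
- gateway+recommender+thumbnailer: memory 2+12+2=16, value 18+19+5=42
Best: 46 rps.

46 rps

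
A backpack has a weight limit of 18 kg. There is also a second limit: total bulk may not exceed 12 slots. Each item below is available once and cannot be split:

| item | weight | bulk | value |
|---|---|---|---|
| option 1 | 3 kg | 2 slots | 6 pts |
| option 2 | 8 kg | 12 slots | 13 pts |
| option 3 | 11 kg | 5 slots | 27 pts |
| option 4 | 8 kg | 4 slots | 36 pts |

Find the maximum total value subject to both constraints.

42 pts

Feasible sets respecting both limits:
- option 1+option 4: weight 11, bulk 6, value 42
- option 4: weight 8, bulk 4, value 36
- option 1+option 3: weight 14, bulk 7, value 33
- option 3: weight 11, bulk 5, value 27
Best: 42 pts.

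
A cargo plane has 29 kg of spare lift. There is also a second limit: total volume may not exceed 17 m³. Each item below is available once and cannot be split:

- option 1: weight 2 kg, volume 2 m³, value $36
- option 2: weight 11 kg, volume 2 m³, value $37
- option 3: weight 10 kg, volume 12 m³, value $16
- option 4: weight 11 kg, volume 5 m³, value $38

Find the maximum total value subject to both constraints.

$111

Feasible sets respecting both limits:
- option 1+option 2+option 4: weight 24, volume 9, value 111
- option 1+option 2+option 3: weight 23, volume 16, value 89
- option 2+option 4: weight 22, volume 7, value 75
- option 1+option 4: weight 13, volume 7, value 74
Best: $111.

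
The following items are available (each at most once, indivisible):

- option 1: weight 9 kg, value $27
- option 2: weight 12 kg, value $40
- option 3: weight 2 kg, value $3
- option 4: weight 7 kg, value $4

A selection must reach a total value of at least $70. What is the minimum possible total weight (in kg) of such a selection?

Subsets with value ≥ 70, sorted by total weight:
- option 1+option 2+option 3: weight 23, value 70
- option 1+option 2+option 4: weight 28, value 71
- option 1+option 2+option 3+option 4: weight 30, value 74
Minimum weight: 23 kg.

23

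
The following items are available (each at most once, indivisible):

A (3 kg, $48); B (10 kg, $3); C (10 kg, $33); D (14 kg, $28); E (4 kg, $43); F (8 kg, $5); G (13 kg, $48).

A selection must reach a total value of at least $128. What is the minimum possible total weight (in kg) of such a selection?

Subsets with value ≥ 128, sorted by total weight:
- A+E+G: weight 20, value 139
- A+C+E+F: weight 25, value 129
- A+C+G: weight 26, value 129
- A+E+F+G: weight 28, value 144
Minimum weight: 20 kg.

20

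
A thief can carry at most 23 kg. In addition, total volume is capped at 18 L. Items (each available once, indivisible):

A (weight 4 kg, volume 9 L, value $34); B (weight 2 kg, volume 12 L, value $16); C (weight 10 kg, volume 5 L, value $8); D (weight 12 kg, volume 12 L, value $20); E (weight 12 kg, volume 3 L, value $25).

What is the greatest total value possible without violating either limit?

Feasible sets respecting both limits:
- A+E: weight 16, volume 12, value 59
- A+C: weight 14, volume 14, value 42
- B+E: weight 14, volume 15, value 41
- A: weight 4, volume 9, value 34
Best: $59.

$59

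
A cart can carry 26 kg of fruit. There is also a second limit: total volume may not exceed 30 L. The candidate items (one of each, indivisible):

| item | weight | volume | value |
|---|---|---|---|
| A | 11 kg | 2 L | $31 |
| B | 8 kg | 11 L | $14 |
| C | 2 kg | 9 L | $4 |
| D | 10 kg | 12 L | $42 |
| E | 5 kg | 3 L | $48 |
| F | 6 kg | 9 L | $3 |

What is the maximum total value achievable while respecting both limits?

$121

Feasible sets respecting both limits:
- A+D+E: weight 26, volume 17, value 121
- B+D+E: weight 23, volume 26, value 104
- A+B+C+E: weight 26, volume 25, value 97
- C+D+E: weight 17, volume 24, value 94
Best: $121.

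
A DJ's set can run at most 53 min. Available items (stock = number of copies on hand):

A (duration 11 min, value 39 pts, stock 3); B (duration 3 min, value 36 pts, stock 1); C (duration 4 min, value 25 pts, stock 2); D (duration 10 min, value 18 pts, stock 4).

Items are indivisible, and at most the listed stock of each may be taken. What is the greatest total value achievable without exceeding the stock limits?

Best selections within duration 53 and stock limits:
- 3×A + 1×B + 2×C: duration 44, value 203
- 2×A + 1×B + 2×C + 2×D: duration 53, value 200
- 3×A + 1×B + 1×C + 1×D: duration 50, value 196
- 3×A + 2×C + 1×D: duration 51, value 185
Best: 203 pts.

203 pts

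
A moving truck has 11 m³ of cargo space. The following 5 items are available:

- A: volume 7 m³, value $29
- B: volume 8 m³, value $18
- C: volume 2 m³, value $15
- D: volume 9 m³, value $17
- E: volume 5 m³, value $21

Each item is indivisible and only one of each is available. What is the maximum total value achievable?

Check high-value combinations within 11 m³:
- A+C: volume 7+2=9, value 29+15=44
- C+E: volume 2+5=7, value 15+21=36
- B+C: volume 8+2=10, value 18+15=33
Best: $44.

$44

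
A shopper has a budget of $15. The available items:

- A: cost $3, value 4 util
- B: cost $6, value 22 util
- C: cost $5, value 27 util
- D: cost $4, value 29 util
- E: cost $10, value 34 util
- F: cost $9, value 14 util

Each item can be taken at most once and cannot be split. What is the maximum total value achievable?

78 util

Check high-value combinations within $15:
- B+C+D: cost 6+5+4=15, value 22+27+29=78
- D+E: cost 4+10=14, value 29+34=63
- C+E: cost 5+10=15, value 27+34=61
- A+C+D: cost 3+5+4=12, value 4+27+29=60
- C+D: cost 5+4=9, value 27+29=56
Best: 78 util.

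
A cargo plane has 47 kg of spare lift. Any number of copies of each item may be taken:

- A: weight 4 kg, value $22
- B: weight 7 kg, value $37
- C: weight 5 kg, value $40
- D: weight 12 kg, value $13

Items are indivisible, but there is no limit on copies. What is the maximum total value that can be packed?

Best value-per-unit is C at 40/5, and filling with it alone uses weight 9×5=45. No mix of the others beats 9×40 = 360.

$360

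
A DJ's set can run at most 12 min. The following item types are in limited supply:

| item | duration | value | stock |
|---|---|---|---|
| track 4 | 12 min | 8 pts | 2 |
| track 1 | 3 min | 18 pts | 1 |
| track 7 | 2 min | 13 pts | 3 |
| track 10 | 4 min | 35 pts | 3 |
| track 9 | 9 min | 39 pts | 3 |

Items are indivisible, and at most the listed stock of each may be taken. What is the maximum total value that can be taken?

Top feasible selections:
- 3×track 10: duration 12, value 105
- 2×track 7 + 2×track 10: duration 12, value 96
- 1×track 1 + 2×track 10: duration 11, value 88
- 1×track 7 + 2×track 10: duration 10, value 83
Best: 105 pts.

105 pts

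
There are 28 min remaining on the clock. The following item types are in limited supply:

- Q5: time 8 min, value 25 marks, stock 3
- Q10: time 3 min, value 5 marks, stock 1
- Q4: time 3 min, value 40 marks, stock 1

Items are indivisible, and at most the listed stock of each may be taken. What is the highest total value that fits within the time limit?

Top feasible selections:
- 3×Q5 + 1×Q4: time 27, value 115
- 2×Q5 + 1×Q10 + 1×Q4: time 22, value 95
Best: 115 marks.

115 marks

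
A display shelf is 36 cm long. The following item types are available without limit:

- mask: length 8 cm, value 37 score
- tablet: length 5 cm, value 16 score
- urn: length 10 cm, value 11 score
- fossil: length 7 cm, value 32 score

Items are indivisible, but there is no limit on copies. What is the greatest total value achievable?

Best value-per-unit is mask at 37/8; filling with it alone gives 4×37 = 148.
Optimal mix: 1×mask + 4×fossil → length 36, value 165.

165 score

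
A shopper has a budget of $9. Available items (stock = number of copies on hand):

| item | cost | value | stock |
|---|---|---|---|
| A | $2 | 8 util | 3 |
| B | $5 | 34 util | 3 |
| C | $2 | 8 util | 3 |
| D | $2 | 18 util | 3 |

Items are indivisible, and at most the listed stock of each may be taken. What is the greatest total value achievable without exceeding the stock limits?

70 util

Top feasible selections:
- 1×B + 2×D: cost 9, value 70
- 1×C + 3×D: cost 8, value 62
- 1×A + 3×D: cost 8, value 62
- 1×B + 1×C + 1×D: cost 9, value 60
Best: 70 util.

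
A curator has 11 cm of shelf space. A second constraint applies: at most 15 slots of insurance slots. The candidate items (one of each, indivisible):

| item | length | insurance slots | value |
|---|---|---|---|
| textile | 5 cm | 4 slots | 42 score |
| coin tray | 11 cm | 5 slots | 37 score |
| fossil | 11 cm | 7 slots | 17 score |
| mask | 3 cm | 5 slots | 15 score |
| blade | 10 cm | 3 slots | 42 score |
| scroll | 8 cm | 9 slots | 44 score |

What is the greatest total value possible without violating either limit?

Feasible sets respecting both limits:
- mask+scroll: length 11, insurance slots 14, value 59
- textile+mask: length 8, insurance slots 9, value 57
- scroll: length 8, insurance slots 9, value 44
Best: 59 score.

59 score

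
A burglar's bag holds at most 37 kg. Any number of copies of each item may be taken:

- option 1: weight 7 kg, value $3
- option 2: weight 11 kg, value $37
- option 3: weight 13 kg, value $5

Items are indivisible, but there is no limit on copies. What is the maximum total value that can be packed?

$111

Best value-per-unit is option 2 at 37/11, and filling with it alone uses weight 3×11=33. No mix of the others beats 3×37 = 111.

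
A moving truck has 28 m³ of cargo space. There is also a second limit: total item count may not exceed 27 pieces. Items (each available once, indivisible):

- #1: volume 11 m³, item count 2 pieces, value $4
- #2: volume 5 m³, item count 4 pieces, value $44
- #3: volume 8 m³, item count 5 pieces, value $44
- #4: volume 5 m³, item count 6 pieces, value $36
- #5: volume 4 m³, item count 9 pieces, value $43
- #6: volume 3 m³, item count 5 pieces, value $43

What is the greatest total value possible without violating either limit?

Feasible sets respecting both limits:
- #2+#3+#5+#6: volume 20, item count 23, value 174
- #1+#2+#4+#5+#6: volume 28, item count 26, value 170
- #2+#3+#4+#5: volume 22, item count 24, value 167
- #2+#3+#4+#6: volume 21, item count 20, value 167
Best: $174.

$174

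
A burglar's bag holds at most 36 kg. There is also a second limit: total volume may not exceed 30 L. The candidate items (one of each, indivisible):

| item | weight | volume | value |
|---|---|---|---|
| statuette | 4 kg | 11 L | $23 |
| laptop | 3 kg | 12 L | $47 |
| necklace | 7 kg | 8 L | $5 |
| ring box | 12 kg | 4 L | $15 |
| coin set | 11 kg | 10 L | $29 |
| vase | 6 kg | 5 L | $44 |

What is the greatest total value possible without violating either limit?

Feasible sets respecting both limits:
- laptop+coin set+vase: weight 20, volume 27, value 120
- statuette+laptop+vase: weight 13, volume 28, value 114
- laptop+necklace+ring box+vase: weight 28, volume 29, value 111
- statuette+ring box+coin set+vase: weight 33, volume 30, value 111
Best: $120.

$120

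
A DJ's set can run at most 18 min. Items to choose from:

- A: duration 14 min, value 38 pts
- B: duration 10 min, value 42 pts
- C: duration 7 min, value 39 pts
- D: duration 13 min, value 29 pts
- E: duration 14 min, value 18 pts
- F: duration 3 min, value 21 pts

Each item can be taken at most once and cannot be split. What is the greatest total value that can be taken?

81 pts

Check high-value combinations within 18 min:
- B+C: duration 10+7=17, value 42+39=81
- B+F: duration 10+3=13, value 42+21=63
- C+F: duration 7+3=10, value 39+21=60
- A+F: duration 14+3=17, value 38+21=59
- D+F: duration 13+3=16, value 29+21=50
Best: 81 pts.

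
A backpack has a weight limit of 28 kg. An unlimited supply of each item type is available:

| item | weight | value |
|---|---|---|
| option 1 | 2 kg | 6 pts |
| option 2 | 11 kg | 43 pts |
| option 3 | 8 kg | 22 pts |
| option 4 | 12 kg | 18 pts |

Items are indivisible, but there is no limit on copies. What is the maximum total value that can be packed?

104 pts

Best value-per-unit is option 2 at 43/11; filling with it alone gives 2×43 = 86.
Optimal mix: 3×option 1 + 2×option 2 → weight 28, value 104.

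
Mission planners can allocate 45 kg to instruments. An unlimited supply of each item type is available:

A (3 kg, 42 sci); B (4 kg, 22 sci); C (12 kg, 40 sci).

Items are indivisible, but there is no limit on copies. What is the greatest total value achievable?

Best value-per-unit is A at 42/3, and filling with it alone uses mass 15×3=45. No mix of the others beats 15×42 = 630.

630 sci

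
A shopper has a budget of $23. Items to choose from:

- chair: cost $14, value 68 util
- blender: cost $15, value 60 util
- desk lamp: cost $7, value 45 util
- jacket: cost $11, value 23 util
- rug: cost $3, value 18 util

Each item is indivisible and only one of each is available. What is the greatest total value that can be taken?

113 util

Check high-value combinations within $23:
- chair+desk lamp: cost 14+7=21, value 68+45=113
- blender+desk lamp: cost 15+7=22, value 60+45=105
- chair+rug: cost 14+3=17, value 68+18=86
- desk lamp+jacket+rug: cost 7+11+3=21, value 45+23+18=86
Best: 113 util.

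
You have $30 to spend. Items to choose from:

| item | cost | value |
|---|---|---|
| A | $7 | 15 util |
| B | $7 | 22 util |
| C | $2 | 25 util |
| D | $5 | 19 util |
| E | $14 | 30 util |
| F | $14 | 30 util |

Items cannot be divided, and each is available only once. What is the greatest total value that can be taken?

This is a 0/1 knapsack; check combinations near the capacity.
- B+C+D+E: cost 7+2+5+14=28, value 22+25+19+30=96
- B+C+D+F: cost 7+2+5+14=28, value 22+25+19+30=96
- A+B+C+E: cost 7+7+2+14=30, value 15+22+25+30=92
Best: 96 util.

96 util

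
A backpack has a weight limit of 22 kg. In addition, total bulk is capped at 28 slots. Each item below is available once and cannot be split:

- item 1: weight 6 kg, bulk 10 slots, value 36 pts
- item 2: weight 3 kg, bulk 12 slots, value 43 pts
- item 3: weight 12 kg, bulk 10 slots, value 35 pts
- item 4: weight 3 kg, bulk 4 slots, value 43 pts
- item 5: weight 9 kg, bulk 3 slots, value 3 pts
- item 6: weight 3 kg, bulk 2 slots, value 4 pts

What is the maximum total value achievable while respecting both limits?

126 pts

Feasible sets respecting both limits:
- item 1+item 2+item 4+item 6: weight 15, bulk 28, value 126
- item 2+item 3+item 4+item 6: weight 21, bulk 28, value 125
- item 1+item 2+item 4: weight 12, bulk 26, value 122
Best: 126 pts.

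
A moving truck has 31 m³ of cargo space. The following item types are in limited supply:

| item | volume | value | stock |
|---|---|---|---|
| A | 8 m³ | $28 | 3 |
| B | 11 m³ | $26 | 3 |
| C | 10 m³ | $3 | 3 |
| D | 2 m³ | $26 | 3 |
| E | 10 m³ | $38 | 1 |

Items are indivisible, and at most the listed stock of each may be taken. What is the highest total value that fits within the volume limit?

$162

Best selections within volume 31 and stock limits:
- 3×A + 3×D: volume 30, value 162
- 2×A + 2×D + 1×E: volume 30, value 146
- 1×A + 3×D + 1×E: volume 24, value 144
Best: $162.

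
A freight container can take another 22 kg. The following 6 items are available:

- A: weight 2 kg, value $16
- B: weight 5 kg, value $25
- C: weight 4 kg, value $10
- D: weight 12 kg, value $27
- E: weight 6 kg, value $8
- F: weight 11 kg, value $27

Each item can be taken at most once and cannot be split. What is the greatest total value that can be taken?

$78

Check high-value combinations within 22 kg:
- A+B+C+F: weight 2+5+4+11=22, value 16+25+10+27=78
- A+B+F: weight 2+5+11=18, value 16+25+27=68
- A+B+D: weight 2+5+12=19, value 16+25+27=68
- B+C+F: weight 5+4+11=20, value 25+10+27=62
Best: $78.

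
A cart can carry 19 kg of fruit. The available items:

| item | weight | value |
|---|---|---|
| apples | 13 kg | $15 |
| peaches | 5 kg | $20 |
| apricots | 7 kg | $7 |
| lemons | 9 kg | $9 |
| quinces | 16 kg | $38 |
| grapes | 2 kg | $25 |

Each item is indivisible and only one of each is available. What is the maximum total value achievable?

$63

Check high-value combinations within 19 kg:
- quinces+grapes: weight 16+2=18, value 38+25=63
- peaches+lemons+grapes: weight 5+9+2=16, value 20+9+25=54
- peaches+apricots+grapes: weight 5+7+2=14, value 20+7+25=52
- peaches+grapes: weight 5+2=7, value 20+25=45
Best: $63.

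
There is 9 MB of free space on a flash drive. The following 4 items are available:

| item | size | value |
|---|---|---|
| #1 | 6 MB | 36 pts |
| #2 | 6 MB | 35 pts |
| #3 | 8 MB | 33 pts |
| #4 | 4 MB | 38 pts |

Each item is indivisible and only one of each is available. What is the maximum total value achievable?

38 pts

Check high-value combinations within 9 MB:
- #4: size 4, value 38
- #1: size 6, value 36
- #2: size 6, value 35
Best: 38 pts.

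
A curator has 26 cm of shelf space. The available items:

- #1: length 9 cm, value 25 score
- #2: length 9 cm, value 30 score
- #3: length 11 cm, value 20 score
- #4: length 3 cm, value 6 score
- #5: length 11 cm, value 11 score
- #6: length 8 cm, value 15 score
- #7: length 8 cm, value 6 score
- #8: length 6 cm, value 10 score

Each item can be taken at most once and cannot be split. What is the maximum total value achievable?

70 score

Check high-value combinations within 26 cm:
- #1+#2+#6: length 9+9+8=26, value 25+30+15=70
- #1+#2+#8: length 9+9+6=24, value 25+30+10=65
- #1+#2+#4: length 9+9+3=21, value 25+30+6=61
- #1+#2+#7: length 9+9+8=26, value 25+30+6=61
- #2+#4+#6+#8: length 9+3+8+6=26, value 30+6+15+10=61
Best: 70 score.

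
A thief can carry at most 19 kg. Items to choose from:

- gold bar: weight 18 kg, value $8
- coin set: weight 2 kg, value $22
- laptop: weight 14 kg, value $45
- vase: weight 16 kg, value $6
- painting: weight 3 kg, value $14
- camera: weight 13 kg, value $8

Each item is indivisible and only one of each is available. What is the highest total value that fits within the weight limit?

Check high-value combinations within 19 kg:
- coin set+laptop+painting: weight 2+14+3=19, value 22+45+14=81
- coin set+laptop: weight 2+14=16, value 22+45=67
- laptop+painting: weight 14+3=17, value 45+14=59
Best: $81.

$81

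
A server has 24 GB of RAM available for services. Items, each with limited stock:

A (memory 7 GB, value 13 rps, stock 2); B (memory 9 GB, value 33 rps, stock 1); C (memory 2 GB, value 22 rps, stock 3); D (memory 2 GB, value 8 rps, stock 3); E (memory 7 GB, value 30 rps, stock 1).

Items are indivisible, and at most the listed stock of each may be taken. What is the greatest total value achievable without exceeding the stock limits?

137 rps

Best selections within memory 24 and stock limits:
- 1×B + 3×C + 1×D + 1×E: memory 24, value 137
- 1×B + 3×C + 1×E: memory 22, value 129
- 1×A + 3×C + 2×D + 1×E: memory 24, value 125
- 1×B + 3×C + 3×D: memory 21, value 123
Best: 137 rps.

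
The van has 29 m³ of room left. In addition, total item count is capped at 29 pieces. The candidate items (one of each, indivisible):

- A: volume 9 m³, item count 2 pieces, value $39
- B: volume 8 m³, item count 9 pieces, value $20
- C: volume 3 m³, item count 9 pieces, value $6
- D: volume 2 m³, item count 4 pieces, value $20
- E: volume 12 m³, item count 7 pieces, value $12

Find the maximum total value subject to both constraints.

$85

Feasible sets respecting both limits:
- A+B+C+D: volume 22, item count 24, value 85
- A+B+D: volume 19, item count 15, value 79
- A+C+D+E: volume 26, item count 22, value 77
- A+B+E: volume 29, item count 18, value 71
Best: $85.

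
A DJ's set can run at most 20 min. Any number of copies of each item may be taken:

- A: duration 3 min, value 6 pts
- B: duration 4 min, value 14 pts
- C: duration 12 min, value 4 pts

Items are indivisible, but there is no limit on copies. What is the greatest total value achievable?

Best value-per-unit is B at 14/4, and filling with it alone uses duration 5×4=20. No mix of the others beats 5×14 = 70.

70 pts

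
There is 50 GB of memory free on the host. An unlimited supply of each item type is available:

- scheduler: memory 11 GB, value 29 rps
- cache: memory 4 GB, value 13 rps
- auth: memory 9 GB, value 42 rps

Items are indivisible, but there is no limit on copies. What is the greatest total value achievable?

223 rps

Best value-per-unit is auth at 42/9; filling with it alone gives 5×42 = 210.
Optimal mix: 1×cache + 5×auth → memory 49, value 223.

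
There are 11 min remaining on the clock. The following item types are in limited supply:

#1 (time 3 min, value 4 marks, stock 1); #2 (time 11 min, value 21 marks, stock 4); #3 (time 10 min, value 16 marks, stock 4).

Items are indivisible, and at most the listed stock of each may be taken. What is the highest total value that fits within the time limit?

21 marks

Top feasible selections:
- 1×#2: time 11, value 21
- 1×#3: time 10, value 16
- 1×#1: time 3, value 4
Best: 21 marks.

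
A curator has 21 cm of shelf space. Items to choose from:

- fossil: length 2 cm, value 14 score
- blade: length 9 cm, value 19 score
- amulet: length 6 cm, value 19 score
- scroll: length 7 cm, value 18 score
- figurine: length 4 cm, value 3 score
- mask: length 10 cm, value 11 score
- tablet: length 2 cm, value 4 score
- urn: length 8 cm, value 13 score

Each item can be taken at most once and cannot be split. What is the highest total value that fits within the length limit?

This is a 0/1 knapsack; check combinations near the capacity.
- fossil+amulet+scroll+figurine+tablet: length 2+6+7+4+2=21, value 14+19+18+3+4=58
- fossil+blade+amulet+tablet: length 2+9+6+2=19, value 14+19+19+4=56
- fossil+amulet+scroll+tablet: length 2+6+7+2=17, value 14+19+18+4=55
- fossil+blade+scroll+tablet: length 2+9+7+2=20, value 14+19+18+4=55
- fossil+blade+amulet+figurine: length 2+9+6+4=21, value 14+19+19+3=55
Best: 58 score.

58 score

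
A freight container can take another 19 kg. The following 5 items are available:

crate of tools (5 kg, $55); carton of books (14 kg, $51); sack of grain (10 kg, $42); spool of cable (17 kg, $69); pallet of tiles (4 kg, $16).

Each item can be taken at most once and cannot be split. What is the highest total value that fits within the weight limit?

Check high-value combinations within 19 kg:
- crate of tools+sack of grain+pallet of tiles: weight 5+10+4=19, value 55+42+16=113
- crate of tools+carton of books: weight 5+14=19, value 55+51=106
- crate of tools+sack of grain: weight 5+10=15, value 55+42=97
Best: $113.

$113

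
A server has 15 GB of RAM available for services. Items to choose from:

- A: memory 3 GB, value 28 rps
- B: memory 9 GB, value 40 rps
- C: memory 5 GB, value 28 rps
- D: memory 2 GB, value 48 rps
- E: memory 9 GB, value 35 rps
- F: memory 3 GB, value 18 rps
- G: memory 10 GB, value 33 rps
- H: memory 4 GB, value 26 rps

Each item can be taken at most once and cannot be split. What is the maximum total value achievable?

This is a 0/1 knapsack; check combinations near the capacity.
- A+C+D+H: memory 3+5+2+4=14, value 28+28+48+26=130
- A+C+D+F: memory 3+5+2+3=13, value 28+28+48+18=122
- A+D+F+H: memory 3+2+3+4=12, value 28+48+18+26=120
- C+D+F+H: memory 5+2+3+4=14, value 28+48+18+26=120
- A+B+D: memory 3+9+2=14, value 28+40+48=116
Best: 130 rps.

130 rps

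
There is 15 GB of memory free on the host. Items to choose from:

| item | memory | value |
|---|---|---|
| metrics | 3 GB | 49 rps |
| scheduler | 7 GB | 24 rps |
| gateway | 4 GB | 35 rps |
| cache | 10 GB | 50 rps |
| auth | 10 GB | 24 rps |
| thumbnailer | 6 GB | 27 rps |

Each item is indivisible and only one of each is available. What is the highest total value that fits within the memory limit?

Check high-value combinations within 15 GB:
- metrics+gateway+thumbnailer: memory 3+4+6=13, value 49+35+27=111
- metrics+scheduler+gateway: memory 3+7+4=14, value 49+24+35=108
- metrics+cache: memory 3+10=13, value 49+50=99
- gateway+cache: memory 4+10=14, value 35+50=85
Best: 111 rps.

111 rps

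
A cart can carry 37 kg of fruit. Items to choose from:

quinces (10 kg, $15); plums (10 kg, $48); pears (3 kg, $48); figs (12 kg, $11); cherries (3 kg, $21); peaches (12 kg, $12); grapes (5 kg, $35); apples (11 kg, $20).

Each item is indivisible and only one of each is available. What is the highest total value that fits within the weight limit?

Check high-value combinations within 37 kg:
- plums+pears+cherries+grapes+apples: weight 10+3+3+5+11=32, value 48+48+21+35+20=172
- quinces+plums+pears+cherries+grapes: weight 10+10+3+3+5=31, value 15+48+48+21+35=167
- plums+pears+cherries+peaches+grapes: weight 10+3+3+12+5=33, value 48+48+21+12+35=164
- plums+pears+figs+cherries+grapes: weight 10+3+12+3+5=33, value 48+48+11+21+35=163
- plums+pears+cherries+grapes: weight 10+3+3+5=21, value 48+48+21+35=152
Best: $172.

$172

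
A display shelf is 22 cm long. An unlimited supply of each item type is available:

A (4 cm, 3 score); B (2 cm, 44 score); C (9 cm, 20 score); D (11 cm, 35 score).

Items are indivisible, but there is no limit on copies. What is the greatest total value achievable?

484 score

Best value-per-unit is B at 44/2, and filling with it alone uses length 11×2=22. No mix of the others beats 11×44 = 484.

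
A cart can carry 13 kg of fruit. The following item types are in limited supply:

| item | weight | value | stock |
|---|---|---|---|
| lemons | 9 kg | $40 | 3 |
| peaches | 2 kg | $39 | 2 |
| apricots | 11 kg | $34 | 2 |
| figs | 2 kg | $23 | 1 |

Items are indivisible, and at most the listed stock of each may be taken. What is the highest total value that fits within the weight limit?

$118

Top feasible selections:
- 1×lemons + 2×peaches: weight 13, value 118
- 1×lemons + 1×peaches + 1×figs: weight 13, value 102
- 2×peaches + 1×figs: weight 6, value 101
- 1×lemons + 1×peaches: weight 11, value 79
Best: $118.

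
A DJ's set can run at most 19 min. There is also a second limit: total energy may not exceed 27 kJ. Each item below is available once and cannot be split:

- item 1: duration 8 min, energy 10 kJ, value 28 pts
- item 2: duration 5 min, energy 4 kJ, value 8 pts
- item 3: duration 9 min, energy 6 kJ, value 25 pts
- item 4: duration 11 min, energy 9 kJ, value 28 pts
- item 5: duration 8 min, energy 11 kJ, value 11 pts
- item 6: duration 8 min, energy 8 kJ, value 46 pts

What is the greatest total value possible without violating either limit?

Feasible sets respecting both limits:
- item 1+item 6: duration 16, energy 18, value 74
- item 4+item 6: duration 19, energy 17, value 74
- item 3+item 6: duration 17, energy 14, value 71
Best: 74 pts.

74 pts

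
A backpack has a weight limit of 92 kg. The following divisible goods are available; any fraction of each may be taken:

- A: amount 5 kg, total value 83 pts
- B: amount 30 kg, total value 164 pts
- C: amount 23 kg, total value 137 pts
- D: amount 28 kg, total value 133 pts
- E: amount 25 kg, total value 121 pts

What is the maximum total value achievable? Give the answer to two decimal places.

547.75

Take in order of value per unit:
- A (83/5 per unit): all 5 → value 83, running total 83.00
- C (137/23 per unit): all 23 → value 137, running total 220.00
- B (164/30 per unit): all 30 → value 164, running total 384.00
- E (121/25 per unit): all 25 → value 121, running total 505.00
- D (133/28 per unit): 9 of 28 → value 9×133/28 = 42.7500, running total 547.75
Total 547.75.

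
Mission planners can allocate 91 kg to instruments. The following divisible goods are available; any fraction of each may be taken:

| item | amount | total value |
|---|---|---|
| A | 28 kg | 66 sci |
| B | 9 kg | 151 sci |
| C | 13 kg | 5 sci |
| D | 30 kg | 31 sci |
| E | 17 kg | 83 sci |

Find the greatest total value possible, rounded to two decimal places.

Take in order of value per unit:
- B (151/9 per unit): all 9 → value 151, running total 151.00
- E (83/17 per unit): all 17 → value 83, running total 234.00
- A (66/28 per unit): all 28 → value 66, running total 300.00
- D (31/30 per unit): all 30 → value 31, running total 331.00
- C (5/13 per unit): 7 of 13 → value 7×5/13 = 2.6923, running total 333.69
Total 333.69.

333.69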